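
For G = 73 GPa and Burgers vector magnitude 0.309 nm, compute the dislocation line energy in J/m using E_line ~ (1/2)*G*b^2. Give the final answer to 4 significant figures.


E = G*b^2/2
b = 0.309 nm = 3.09e-10 m
G = 73 GPa = 7.3e+10 Pa
E = 0.5 * 7.3e+10 * (3.09e-10)^2
E = 3.485e-09 J/m


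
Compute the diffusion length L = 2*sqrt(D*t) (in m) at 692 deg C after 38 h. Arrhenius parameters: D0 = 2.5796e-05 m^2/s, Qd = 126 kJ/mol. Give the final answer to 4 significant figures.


Step 1: D = D0 * exp(-Qd/(R*T))
T = 965.15 K
D = 2.5796e-05 * exp(-126e3 / (8.314 * 965.15)) = 3.90924e-12 m^2/s
Step 2: L = 2*sqrt(D*t)
t = 38 h = 136800 s
L = 2*sqrt(3.90924e-12 * 136800) = 1.463e-03 m


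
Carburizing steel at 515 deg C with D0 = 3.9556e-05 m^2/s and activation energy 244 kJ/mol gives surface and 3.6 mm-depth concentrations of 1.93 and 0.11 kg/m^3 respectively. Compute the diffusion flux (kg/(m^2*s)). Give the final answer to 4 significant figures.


Step 1: D = D0 * exp(-Qd/(R*T))
T = 515 + 273.15 = 788.15 K
D = 3.9556e-05 * exp(-244e3 / (8.314 * 788.15)) = 2.66397e-21 m^2/s
Step 2: J = D * (C1 - C2) / dx
J = 2.66397e-21 * (1.93 - 0.11) / 3.6e-03
J = 1.347e-18 kg/(m^2*s)


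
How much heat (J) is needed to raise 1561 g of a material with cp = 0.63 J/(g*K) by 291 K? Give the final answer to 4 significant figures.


Q = m * cp * dT
Q = 1561 * 0.63 * 291
Q = 286200 J


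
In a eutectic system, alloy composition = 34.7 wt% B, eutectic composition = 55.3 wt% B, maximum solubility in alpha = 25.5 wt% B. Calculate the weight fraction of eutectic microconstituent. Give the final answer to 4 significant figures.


f_primary = (C_e - C0) / (C_e - C_alpha_max)
f_primary = (55.3 - 34.7) / (55.3 - 25.5)
f_primary = 0.691275
f_eutectic = 1 - 0.691275 = 0.3087


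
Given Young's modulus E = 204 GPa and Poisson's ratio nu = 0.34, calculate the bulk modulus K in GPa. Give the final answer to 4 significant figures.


K = E / (3*(1-2*nu))
K = 204 / (3*(1-2*0.34))
K = 212.5 GPa


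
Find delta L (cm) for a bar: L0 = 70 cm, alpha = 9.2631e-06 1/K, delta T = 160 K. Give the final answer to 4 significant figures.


dL = L0 * alpha * dT
dL = 70 * 9.2631e-06 * 160
dL = 0.1037 cm


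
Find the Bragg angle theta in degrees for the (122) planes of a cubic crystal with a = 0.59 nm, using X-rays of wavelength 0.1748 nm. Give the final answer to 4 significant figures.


d = a / sqrt(h^2+k^2+l^2)
d = 0.59 / sqrt(9) = 0.196667 nm
lambda = 2*d*sin(theta)  =>  sin(theta) = lambda / (2*d)
sin(theta) = 0.1748 / (2 * 0.196667) = 0.444407
theta = 26.39 deg


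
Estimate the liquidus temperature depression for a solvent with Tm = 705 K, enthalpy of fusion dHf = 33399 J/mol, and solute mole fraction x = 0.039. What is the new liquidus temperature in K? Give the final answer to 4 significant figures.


dT = R*Tm^2*x / dHf
dT = 8.314 * 705^2 * 0.039 / 33399
dT = 4.82525 K
T_new = 705 - 4.82525 = 700.2 K


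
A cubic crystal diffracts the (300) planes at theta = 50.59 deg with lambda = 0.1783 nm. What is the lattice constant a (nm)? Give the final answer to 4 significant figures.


d = lambda / (2*sin(theta))
d = 0.1783 / (2*sin(50.59 deg))
d = 0.115386 nm
a = d * sqrt(h^2+k^2+l^2) = 0.115386 * sqrt(9)
a = 0.3462 nm


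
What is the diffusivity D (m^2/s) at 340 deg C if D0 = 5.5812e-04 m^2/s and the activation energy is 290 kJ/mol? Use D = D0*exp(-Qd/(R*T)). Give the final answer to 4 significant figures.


D = D0 * exp(-Qd / (R*T))
T = 613.15 K
D = 5.5812e-04 * exp(-290e3 / (8.314 * 613.15))
D = 1.098e-28 m^2/s


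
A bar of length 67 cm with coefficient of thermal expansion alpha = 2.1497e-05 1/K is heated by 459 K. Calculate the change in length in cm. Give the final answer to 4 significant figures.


dL = L0 * alpha * dT
dL = 67 * 2.1497e-05 * 459
dL = 0.6611 cm


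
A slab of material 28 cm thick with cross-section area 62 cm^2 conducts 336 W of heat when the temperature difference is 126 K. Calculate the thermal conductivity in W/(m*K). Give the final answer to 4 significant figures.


k = Q*L / (A*dT)
L = 0.28 m, A = 6.2e-03 m^2
k = 336 * 0.28 / (6.2e-03 * 126)
k = 120.4 W/(m*K)


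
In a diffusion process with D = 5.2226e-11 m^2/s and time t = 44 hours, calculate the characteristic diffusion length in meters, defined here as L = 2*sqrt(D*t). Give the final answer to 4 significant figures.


t = 44 hr = 158400 s
Diffusion length = 2*sqrt(D*t)
= 2*sqrt(5.2226e-11 * 158400)
= 5.752e-03 m


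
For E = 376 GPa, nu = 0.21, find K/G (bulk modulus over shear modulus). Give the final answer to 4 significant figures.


G = E / (2*(1+nu))
G = 376 / (2*(1+0.21)) = 155.372 GPa
K = E / (3*(1-2*nu))
K = 376 / (3*(1-2*0.21)) = 216.092 GPa
K/G = 216.092 / 155.372 = 1.391


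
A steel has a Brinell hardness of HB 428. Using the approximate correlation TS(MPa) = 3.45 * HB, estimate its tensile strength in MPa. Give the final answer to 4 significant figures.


TS (MPa) = 3.45 * HB
TS = 3.45 * 428
TS = 1477 MPa


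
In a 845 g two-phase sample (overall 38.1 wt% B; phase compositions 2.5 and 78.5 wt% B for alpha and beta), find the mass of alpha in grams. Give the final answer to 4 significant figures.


f_alpha = (C_beta - C0) / (C_beta - C_alpha)
f_alpha = (78.5 - 38.1) / (78.5 - 2.5) = 0.531579
m_alpha = f_alpha * m_total = 0.531579 * 845 = 449.2 g


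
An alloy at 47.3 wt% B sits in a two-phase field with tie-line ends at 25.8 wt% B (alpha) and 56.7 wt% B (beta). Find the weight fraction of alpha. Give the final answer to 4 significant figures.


f_alpha = (C_beta - C0) / (C_beta - C_alpha)
f_alpha = (56.7 - 47.3) / (56.7 - 25.8)
f_alpha = 0.3042


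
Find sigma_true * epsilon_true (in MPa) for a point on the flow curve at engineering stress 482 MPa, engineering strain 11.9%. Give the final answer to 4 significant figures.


sigma_true = sigma_eng * (1 + epsilon_eng)
sigma_true = 482 * (1 + 0.119) = 539.358 MPa
epsilon_true = ln(1 + epsilon_eng)
epsilon_true = ln(1 + 0.119) = 0.112435
sigma_true * epsilon_true = 539.358 * 0.112435 = 60.64 MPa


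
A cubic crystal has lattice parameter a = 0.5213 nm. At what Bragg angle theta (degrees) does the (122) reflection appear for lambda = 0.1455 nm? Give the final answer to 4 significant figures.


d = a / sqrt(h^2+k^2+l^2)
d = 0.5213 / sqrt(9) = 0.173767 nm
lambda = 2*d*sin(theta)  =>  sin(theta) = lambda / (2*d)
sin(theta) = 0.1455 / (2 * 0.173767) = 0.418665
theta = 24.75 deg


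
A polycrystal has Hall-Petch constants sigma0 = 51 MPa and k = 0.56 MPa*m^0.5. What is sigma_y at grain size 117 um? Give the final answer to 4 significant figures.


sigma_y = sigma0 + k / sqrt(d)
d = 117 um = 1.17e-04 m
sigma_y = 51 + 0.56 / sqrt(1.17e-04)
sigma_y = 102.8 MPa


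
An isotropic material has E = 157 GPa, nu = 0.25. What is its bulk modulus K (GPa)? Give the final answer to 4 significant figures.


K = E / (3*(1-2*nu))
K = 157 / (3*(1-2*0.25))
K = 104.7 GPa


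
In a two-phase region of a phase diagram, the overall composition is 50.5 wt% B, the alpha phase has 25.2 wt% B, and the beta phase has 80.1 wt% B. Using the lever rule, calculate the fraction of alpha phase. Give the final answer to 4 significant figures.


f_alpha = (C_beta - C0) / (C_beta - C_alpha)
f_alpha = (80.1 - 50.5) / (80.1 - 25.2)
f_alpha = 0.5392


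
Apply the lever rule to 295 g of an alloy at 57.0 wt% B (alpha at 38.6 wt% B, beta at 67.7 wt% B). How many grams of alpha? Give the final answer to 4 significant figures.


f_alpha = (C_beta - C0) / (C_beta - C_alpha)
f_alpha = (67.7 - 57.0) / (67.7 - 38.6) = 0.367698
m_alpha = f_alpha * m_total = 0.367698 * 295 = 108.5 g


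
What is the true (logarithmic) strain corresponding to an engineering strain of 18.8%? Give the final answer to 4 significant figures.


epsilon_true = ln(1 + epsilon_eng)
epsilon_true = ln(1 + 0.188)
epsilon_true = 0.1723


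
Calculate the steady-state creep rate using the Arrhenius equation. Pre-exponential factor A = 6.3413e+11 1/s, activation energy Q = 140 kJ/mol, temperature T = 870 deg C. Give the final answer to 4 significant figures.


rate = A * exp(-Q / (R*T))
T = 870 + 273.15 = 1143.15 K
rate = 6.3413e+11 * exp(-140e3 / (8.314 * 1143.15))
rate = 254000 1/s


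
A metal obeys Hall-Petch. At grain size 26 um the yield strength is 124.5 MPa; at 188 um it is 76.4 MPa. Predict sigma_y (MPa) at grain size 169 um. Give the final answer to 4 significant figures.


sigma_y = sigma0 + k / sqrt(d)
1/sqrt(d1) = 1/sqrt(2.6e-05) = 196.116;  1/sqrt(d2) = 72.9325
k = (sigma1 - sigma2) / (1/sqrt(d1) - 1/sqrt(d2)) = (124.5 - 76.4) / (196.116 - 72.9325) = 0.390474 MPa*m^0.5
sigma0 = sigma1 - k/sqrt(d1) = 124.5 - 0.390474*196.116 = 47.9218 MPa
sigma_y(d3) = 47.9218 + 0.390474 / sqrt(1.69e-04) = 77.96 MPa


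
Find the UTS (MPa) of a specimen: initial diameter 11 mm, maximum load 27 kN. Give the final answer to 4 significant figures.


A0 = pi*(d/2)^2 = pi*(11/2)^2 = 95.0332 mm^2
UTS = F_max / A0 = 27*1000 / 95.0332
UTS = 284.1 MPa


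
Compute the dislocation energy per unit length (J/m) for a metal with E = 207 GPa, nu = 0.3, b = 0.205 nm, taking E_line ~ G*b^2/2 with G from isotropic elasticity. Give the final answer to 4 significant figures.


Step 1: G = E / (2*(1+nu))
G = 207 / (2*(1+0.3)) = 79.6154 GPa = 7.96154e+10 Pa
Step 2: E_line = G*b^2/2
b = 0.205 nm = 2.05e-10 m
E_line = 0.5 * 7.96154e+10 * (2.05e-10)^2 = 1.673e-09 J/m


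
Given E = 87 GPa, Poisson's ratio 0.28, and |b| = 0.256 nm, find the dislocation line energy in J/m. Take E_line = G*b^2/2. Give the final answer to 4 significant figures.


Step 1: G = E / (2*(1+nu))
G = 87 / (2*(1+0.28)) = 33.9844 GPa = 3.39844e+10 Pa
Step 2: E_line = G*b^2/2
b = 0.256 nm = 2.56e-10 m
E_line = 0.5 * 3.39844e+10 * (2.56e-10)^2 = 1.114e-09 J/m


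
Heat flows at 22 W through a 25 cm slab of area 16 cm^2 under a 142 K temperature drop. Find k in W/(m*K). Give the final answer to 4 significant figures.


k = Q*L / (A*dT)
L = 0.25 m, A = 1.6e-03 m^2
k = 22 * 0.25 / (1.6e-03 * 142)
k = 24.21 W/(m*K)


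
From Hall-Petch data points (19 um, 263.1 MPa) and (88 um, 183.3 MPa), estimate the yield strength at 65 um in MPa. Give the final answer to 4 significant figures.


sigma_y = sigma0 + k / sqrt(d)
1/sqrt(d1) = 1/sqrt(1.9e-05) = 229.416;  1/sqrt(d2) = 106.6
k = (sigma1 - sigma2) / (1/sqrt(d1) - 1/sqrt(d2)) = (263.1 - 183.3) / (229.416 - 106.6) = 0.649756 MPa*m^0.5
sigma0 = sigma1 - k/sqrt(d1) = 263.1 - 0.649756*229.416 = 114.036 MPa
sigma_y(d3) = 114.036 + 0.649756 / sqrt(6.5e-05) = 194.6 MPa


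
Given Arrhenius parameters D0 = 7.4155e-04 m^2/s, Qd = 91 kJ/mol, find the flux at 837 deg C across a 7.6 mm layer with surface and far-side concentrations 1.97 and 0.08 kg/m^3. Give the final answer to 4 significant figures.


Step 1: D = D0 * exp(-Qd/(R*T))
T = 837 + 273.15 = 1110.15 K
D = 7.4155e-04 * exp(-91e3 / (8.314 * 1110.15)) = 3.87494e-08 m^2/s
Step 2: J = D * (C1 - C2) / dx
J = 3.87494e-08 * (1.97 - 0.08) / 7.6e-03
J = 9.636e-06 kg/(m^2*s)


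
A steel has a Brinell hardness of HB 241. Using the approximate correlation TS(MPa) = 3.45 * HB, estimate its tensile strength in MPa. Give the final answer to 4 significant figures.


TS (MPa) = 3.45 * HB
TS = 3.45 * 241
TS = 831.5 MPa


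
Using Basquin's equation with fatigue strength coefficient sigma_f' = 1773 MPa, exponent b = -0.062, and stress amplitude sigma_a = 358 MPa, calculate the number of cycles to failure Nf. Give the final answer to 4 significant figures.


sigma_a = sigma_f' * (2*Nf)^b
2*Nf = (sigma_a / sigma_f')^(1/b)
2*Nf = (358 / 1773)^(1/-0.062)
2*Nf = 1.61015e+11
Nf = 8.051e+10 cycles


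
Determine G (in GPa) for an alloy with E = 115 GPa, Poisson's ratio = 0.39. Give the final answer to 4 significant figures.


G = E / (2*(1+nu))
G = 115 / (2*(1+0.39))
G = 41.37 GPa


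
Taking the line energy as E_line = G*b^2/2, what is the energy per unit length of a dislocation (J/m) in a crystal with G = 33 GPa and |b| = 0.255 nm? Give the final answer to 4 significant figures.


E = G*b^2/2
b = 0.255 nm = 2.55e-10 m
G = 33 GPa = 3.3e+10 Pa
E = 0.5 * 3.3e+10 * (2.55e-10)^2
E = 1.073e-09 J/m


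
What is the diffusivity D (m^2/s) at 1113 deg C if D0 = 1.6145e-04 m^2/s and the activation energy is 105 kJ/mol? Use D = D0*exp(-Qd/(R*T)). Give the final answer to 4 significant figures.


D = D0 * exp(-Qd / (R*T))
T = 1386.15 K
D = 1.6145e-04 * exp(-105e3 / (8.314 * 1386.15))
D = 1.783e-08 m^2/s


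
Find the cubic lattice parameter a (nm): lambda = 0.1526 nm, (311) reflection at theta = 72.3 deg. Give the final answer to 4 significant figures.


d = lambda / (2*sin(theta))
d = 0.1526 / (2*sin(72.3 deg))
d = 0.0800914 nm
a = d * sqrt(h^2+k^2+l^2) = 0.0800914 * sqrt(11)
a = 0.2656 nm


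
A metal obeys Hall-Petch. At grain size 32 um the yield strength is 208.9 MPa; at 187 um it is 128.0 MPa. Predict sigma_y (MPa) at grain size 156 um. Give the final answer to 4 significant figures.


sigma_y = sigma0 + k / sqrt(d)
1/sqrt(d1) = 1/sqrt(3.2e-05) = 176.777;  1/sqrt(d2) = 73.1272
k = (sigma1 - sigma2) / (1/sqrt(d1) - 1/sqrt(d2)) = (208.9 - 128.0) / (176.777 - 73.1272) = 0.780515 MPa*m^0.5
sigma0 = sigma1 - k/sqrt(d1) = 208.9 - 0.780515*176.777 = 70.9231 MPa
sigma_y(d3) = 70.9231 + 0.780515 / sqrt(1.56e-04) = 133.4 MPa


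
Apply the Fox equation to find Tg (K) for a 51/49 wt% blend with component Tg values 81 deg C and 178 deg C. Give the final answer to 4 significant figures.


1/Tg = w1/Tg1 + w2/Tg2 (in Kelvin)
Tg1 = 354.15 K, Tg2 = 451.15 K
1/Tg = 0.51/354.15 + 0.49/451.15
Tg = 395.9 K


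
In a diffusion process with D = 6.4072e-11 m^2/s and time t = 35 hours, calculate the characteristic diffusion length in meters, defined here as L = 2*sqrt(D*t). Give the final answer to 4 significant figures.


t = 35 hr = 126000 s
Diffusion length = 2*sqrt(D*t)
= 2*sqrt(6.4072e-11 * 126000)
= 5.683e-03 m


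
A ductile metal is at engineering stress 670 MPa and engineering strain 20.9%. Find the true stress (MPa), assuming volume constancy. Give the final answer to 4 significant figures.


sigma_true = sigma_eng * (1 + epsilon_eng)
sigma_true = 670 * (1 + 0.209)
sigma_true = 810 MPa


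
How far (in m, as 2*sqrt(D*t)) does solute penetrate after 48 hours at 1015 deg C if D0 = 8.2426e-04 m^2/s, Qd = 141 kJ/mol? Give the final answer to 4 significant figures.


Step 1: D = D0 * exp(-Qd/(R*T))
T = 1288.15 K
D = 8.2426e-04 * exp(-141e3 / (8.314 * 1288.15)) = 1.57867e-09 m^2/s
Step 2: L = 2*sqrt(D*t)
t = 48 h = 172800 s
L = 2*sqrt(1.57867e-09 * 172800) = 0.03303 m


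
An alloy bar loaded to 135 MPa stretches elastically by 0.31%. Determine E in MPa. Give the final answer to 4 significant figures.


E = sigma / epsilon
epsilon = 0.31% = 3.1e-03
E = 135 / 3.1e-03
E = 43550 MPa


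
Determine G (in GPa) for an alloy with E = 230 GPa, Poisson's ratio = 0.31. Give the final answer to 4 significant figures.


G = E / (2*(1+nu))
G = 230 / (2*(1+0.31))
G = 87.79 GPa


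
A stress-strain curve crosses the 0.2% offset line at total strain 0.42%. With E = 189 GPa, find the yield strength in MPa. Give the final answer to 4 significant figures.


Offset strain = 0.002
Elastic strain at yield = total_strain - offset = 4.2e-03 - 0.002 = 2.2e-03
sigma_y = E * elastic_strain = 189000 * 2.2e-03
sigma_y = 415.8 MPa


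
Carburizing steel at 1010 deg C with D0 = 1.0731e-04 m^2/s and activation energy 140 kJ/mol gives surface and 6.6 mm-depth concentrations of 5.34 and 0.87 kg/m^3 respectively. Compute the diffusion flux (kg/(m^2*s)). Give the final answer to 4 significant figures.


Step 1: D = D0 * exp(-Qd/(R*T))
T = 1010 + 273.15 = 1283.15 K
D = 1.0731e-04 * exp(-140e3 / (8.314 * 1283.15)) = 2.14435e-10 m^2/s
Step 2: J = D * (C1 - C2) / dx
J = 2.14435e-10 * (5.34 - 0.87) / 6.6e-03
J = 1.452e-07 kg/(m^2*s)


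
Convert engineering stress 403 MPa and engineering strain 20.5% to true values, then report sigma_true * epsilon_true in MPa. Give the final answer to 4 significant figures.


sigma_true = sigma_eng * (1 + epsilon_eng)
sigma_true = 403 * (1 + 0.205) = 485.615 MPa
epsilon_true = ln(1 + epsilon_eng)
epsilon_true = ln(1 + 0.205) = 0.18648
sigma_true * epsilon_true = 485.615 * 0.18648 = 90.56 MPa


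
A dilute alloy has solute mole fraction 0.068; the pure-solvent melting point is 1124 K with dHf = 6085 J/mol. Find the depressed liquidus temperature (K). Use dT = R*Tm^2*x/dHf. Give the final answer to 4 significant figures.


dT = R*Tm^2*x / dHf
dT = 8.314 * 1124^2 * 0.068 / 6085
dT = 117.379 K
T_new = 1124 - 117.379 = 1007 K


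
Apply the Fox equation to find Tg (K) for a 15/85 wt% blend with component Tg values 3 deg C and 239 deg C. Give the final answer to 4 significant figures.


1/Tg = w1/Tg1 + w2/Tg2 (in Kelvin)
Tg1 = 276.15 K, Tg2 = 512.15 K
1/Tg = 0.15/276.15 + 0.85/512.15
Tg = 454 K


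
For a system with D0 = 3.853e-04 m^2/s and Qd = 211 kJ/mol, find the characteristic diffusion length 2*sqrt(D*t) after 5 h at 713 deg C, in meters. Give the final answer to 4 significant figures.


Step 1: D = D0 * exp(-Qd/(R*T))
T = 986.15 K
D = 3.853e-04 * exp(-211e3 / (8.314 * 986.15)) = 2.56504e-15 m^2/s
Step 2: L = 2*sqrt(D*t)
t = 5 h = 18000 s
L = 2*sqrt(2.56504e-15 * 18000) = 1.359e-05 m


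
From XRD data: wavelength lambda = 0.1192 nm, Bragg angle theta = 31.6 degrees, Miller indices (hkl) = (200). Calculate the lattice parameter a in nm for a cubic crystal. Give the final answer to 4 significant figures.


d = lambda / (2*sin(theta))
d = 0.1192 / (2*sin(31.6 deg))
d = 0.113744 nm
a = d * sqrt(h^2+k^2+l^2) = 0.113744 * sqrt(4)
a = 0.2275 nm


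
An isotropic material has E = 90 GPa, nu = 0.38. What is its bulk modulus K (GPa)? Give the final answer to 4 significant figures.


K = E / (3*(1-2*nu))
K = 90 / (3*(1-2*0.38))
K = 125 GPa


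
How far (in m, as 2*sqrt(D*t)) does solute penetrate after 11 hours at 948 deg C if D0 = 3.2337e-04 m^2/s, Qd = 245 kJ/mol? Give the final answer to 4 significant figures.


Step 1: D = D0 * exp(-Qd/(R*T))
T = 1221.15 K
D = 3.2337e-04 * exp(-245e3 / (8.314 * 1221.15)) = 1.07018e-14 m^2/s
Step 2: L = 2*sqrt(D*t)
t = 11 h = 39600 s
L = 2*sqrt(1.07018e-14 * 39600) = 4.117e-05 m


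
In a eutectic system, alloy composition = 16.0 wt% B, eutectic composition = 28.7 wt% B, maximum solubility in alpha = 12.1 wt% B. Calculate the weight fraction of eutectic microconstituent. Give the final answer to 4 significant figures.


f_primary = (C_e - C0) / (C_e - C_alpha_max)
f_primary = (28.7 - 16.0) / (28.7 - 12.1)
f_primary = 0.76506
f_eutectic = 1 - 0.76506 = 0.2349


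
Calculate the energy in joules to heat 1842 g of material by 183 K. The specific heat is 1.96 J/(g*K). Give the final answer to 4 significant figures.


Q = m * cp * dT
Q = 1842 * 1.96 * 183
Q = 660700 J


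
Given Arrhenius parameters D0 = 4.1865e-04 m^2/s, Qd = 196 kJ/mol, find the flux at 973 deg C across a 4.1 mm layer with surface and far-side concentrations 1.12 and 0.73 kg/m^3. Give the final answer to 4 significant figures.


Step 1: D = D0 * exp(-Qd/(R*T))
T = 973 + 273.15 = 1246.15 K
D = 4.1865e-04 * exp(-196e3 / (8.314 * 1246.15)) = 2.546e-12 m^2/s
Step 2: J = D * (C1 - C2) / dx
J = 2.546e-12 * (1.12 - 0.73) / 4.1e-03
J = 2.422e-10 kg/(m^2*s)


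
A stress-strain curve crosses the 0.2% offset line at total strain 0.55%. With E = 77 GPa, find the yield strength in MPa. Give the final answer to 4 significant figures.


Offset strain = 0.002
Elastic strain at yield = total_strain - offset = 5.5e-03 - 0.002 = 3.5e-03
sigma_y = E * elastic_strain = 77000 * 3.5e-03
sigma_y = 269.5 MPa


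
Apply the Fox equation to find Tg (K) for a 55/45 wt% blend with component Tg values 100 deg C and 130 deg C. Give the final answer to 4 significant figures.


1/Tg = w1/Tg1 + w2/Tg2 (in Kelvin)
Tg1 = 373.15 K, Tg2 = 403.15 K
1/Tg = 0.55/373.15 + 0.45/403.15
Tg = 386.1 K


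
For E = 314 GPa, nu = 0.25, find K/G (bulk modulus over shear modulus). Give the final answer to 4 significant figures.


G = E / (2*(1+nu))
G = 314 / (2*(1+0.25)) = 125.6 GPa
K = E / (3*(1-2*nu))
K = 314 / (3*(1-2*0.25)) = 209.333 GPa
K/G = 209.333 / 125.6 = 1.667


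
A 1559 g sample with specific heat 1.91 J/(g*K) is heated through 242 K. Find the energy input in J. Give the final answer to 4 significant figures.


Q = m * cp * dT
Q = 1559 * 1.91 * 242
Q = 720600 J


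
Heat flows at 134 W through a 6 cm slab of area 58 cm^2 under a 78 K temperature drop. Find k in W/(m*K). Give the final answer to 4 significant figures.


k = Q*L / (A*dT)
L = 0.06 m, A = 5.8e-03 m^2
k = 134 * 0.06 / (5.8e-03 * 78)
k = 17.77 W/(m*K)


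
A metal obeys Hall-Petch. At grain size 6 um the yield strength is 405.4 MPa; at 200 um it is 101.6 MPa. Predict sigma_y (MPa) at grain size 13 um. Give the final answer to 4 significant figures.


sigma_y = sigma0 + k / sqrt(d)
1/sqrt(d1) = 1/sqrt(6e-06) = 408.248;  1/sqrt(d2) = 70.7107
k = (sigma1 - sigma2) / (1/sqrt(d1) - 1/sqrt(d2)) = (405.4 - 101.6) / (408.248 - 70.7107) = 0.900048 MPa*m^0.5
sigma0 = sigma1 - k/sqrt(d1) = 405.4 - 0.900048*408.248 = 37.957 MPa
sigma_y(d3) = 37.957 + 0.900048 / sqrt(1.3e-05) = 287.6 MPa


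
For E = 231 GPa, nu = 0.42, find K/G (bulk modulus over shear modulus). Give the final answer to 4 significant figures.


G = E / (2*(1+nu))
G = 231 / (2*(1+0.42)) = 81.338 GPa
K = E / (3*(1-2*nu))
K = 231 / (3*(1-2*0.42)) = 481.25 GPa
K/G = 481.25 / 81.338 = 5.917


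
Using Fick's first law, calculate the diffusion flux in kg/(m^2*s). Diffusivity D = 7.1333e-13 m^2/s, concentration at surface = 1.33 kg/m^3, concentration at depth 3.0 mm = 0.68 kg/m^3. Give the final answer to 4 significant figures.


J = -D * (dC/dx) = D * (C1 - C2) / dx
J = 7.1333e-13 * (1.33 - 0.68) / 3e-03
J = 1.546e-10 kg/(m^2*s)


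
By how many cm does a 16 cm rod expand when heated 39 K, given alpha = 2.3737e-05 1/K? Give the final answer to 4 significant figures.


dL = L0 * alpha * dT
dL = 16 * 2.3737e-05 * 39
dL = 0.01481 cm


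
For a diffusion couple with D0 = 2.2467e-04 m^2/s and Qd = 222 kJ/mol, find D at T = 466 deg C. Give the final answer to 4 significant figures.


D = D0 * exp(-Qd / (R*T))
T = 739.15 K
D = 2.2467e-04 * exp(-222e3 / (8.314 * 739.15))
D = 4.598e-20 m^2/s


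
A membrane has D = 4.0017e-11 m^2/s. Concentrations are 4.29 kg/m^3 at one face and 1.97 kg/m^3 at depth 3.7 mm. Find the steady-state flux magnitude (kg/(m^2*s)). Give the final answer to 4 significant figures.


J = -D * (dC/dx) = D * (C1 - C2) / dx
J = 4.0017e-11 * (4.29 - 1.97) / 3.7e-03
J = 2.509e-08 kg/(m^2*s)


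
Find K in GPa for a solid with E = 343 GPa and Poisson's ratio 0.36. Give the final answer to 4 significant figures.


K = E / (3*(1-2*nu))
K = 343 / (3*(1-2*0.36))
K = 408.3 GPa


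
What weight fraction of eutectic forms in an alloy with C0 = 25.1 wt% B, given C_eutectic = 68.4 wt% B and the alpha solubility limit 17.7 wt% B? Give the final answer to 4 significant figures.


f_primary = (C_e - C0) / (C_e - C_alpha_max)
f_primary = (68.4 - 25.1) / (68.4 - 17.7)
f_primary = 0.854043
f_eutectic = 1 - 0.854043 = 0.146


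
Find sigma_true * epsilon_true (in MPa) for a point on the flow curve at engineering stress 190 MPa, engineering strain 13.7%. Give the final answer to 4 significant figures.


sigma_true = sigma_eng * (1 + epsilon_eng)
sigma_true = 190 * (1 + 0.137) = 216.03 MPa
epsilon_true = ln(1 + epsilon_eng)
epsilon_true = ln(1 + 0.137) = 0.128393
sigma_true * epsilon_true = 216.03 * 0.128393 = 27.74 MPa


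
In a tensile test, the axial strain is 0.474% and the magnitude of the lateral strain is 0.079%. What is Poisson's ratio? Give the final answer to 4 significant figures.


nu = -epsilon_lat / epsilon_axial
Lateral strain is contraction (negative), so using magnitudes:
nu = 0.079 / 0.474
nu = 0.1667


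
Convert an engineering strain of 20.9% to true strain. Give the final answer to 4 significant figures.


epsilon_true = ln(1 + epsilon_eng)
epsilon_true = ln(1 + 0.209)
epsilon_true = 0.1898


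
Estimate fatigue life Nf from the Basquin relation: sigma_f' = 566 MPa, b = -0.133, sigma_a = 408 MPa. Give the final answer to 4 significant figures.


sigma_a = sigma_f' * (2*Nf)^b
2*Nf = (sigma_a / sigma_f')^(1/b)
2*Nf = (408 / 566)^(1/-0.133)
2*Nf = 11.7177
Nf = 5.859 cycles


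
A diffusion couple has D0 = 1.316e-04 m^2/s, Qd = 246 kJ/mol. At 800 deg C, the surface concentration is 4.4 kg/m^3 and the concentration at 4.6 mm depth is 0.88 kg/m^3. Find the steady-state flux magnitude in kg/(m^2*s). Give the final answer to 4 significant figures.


Step 1: D = D0 * exp(-Qd/(R*T))
T = 800 + 273.15 = 1073.15 K
D = 1.316e-04 * exp(-246e3 / (8.314 * 1073.15)) = 1.39633e-16 m^2/s
Step 2: J = D * (C1 - C2) / dx
J = 1.39633e-16 * (4.4 - 0.88) / 4.6e-03
J = 1.068e-13 kg/(m^2*s)


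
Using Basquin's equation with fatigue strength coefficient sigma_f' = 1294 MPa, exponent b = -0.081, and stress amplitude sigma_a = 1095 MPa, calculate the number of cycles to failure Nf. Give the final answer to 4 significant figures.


sigma_a = sigma_f' * (2*Nf)^b
2*Nf = (sigma_a / sigma_f')^(1/b)
2*Nf = (1095 / 1294)^(1/-0.081)
2*Nf = 7.85797
Nf = 3.929 cycles


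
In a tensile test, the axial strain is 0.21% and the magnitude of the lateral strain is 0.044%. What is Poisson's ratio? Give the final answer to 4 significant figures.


nu = -epsilon_lat / epsilon_axial
Lateral strain is contraction (negative), so using magnitudes:
nu = 0.044 / 0.21
nu = 0.2095


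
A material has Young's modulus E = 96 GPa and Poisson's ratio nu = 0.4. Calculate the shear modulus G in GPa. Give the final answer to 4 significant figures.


G = E / (2*(1+nu))
G = 96 / (2*(1+0.4))
G = 34.29 GPa


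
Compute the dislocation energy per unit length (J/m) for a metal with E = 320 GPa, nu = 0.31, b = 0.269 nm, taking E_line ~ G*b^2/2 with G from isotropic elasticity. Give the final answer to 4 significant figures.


Step 1: G = E / (2*(1+nu))
G = 320 / (2*(1+0.31)) = 122.137 GPa = 1.22137e+11 Pa
Step 2: E_line = G*b^2/2
b = 0.269 nm = 2.69e-10 m
E_line = 0.5 * 1.22137e+11 * (2.69e-10)^2 = 4.419e-09 J/m


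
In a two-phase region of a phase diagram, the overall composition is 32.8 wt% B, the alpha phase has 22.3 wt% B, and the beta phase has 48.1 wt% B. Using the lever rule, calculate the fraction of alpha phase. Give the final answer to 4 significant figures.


f_alpha = (C_beta - C0) / (C_beta - C_alpha)
f_alpha = (48.1 - 32.8) / (48.1 - 22.3)
f_alpha = 0.593


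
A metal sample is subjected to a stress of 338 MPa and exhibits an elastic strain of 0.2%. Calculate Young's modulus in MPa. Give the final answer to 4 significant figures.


E = sigma / epsilon
epsilon = 0.2% = 2e-03
E = 338 / 2e-03
E = 169000 MPa


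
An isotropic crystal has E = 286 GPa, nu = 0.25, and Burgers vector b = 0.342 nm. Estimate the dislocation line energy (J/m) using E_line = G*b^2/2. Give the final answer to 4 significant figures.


Step 1: G = E / (2*(1+nu))
G = 286 / (2*(1+0.25)) = 114.4 GPa = 1.144e+11 Pa
Step 2: E_line = G*b^2/2
b = 0.342 nm = 3.42e-10 m
E_line = 0.5 * 1.144e+11 * (3.42e-10)^2 = 6.69e-09 J/m


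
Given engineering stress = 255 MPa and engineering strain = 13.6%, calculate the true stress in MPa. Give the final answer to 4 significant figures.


sigma_true = sigma_eng * (1 + epsilon_eng)
sigma_true = 255 * (1 + 0.136)
sigma_true = 289.7 MPa


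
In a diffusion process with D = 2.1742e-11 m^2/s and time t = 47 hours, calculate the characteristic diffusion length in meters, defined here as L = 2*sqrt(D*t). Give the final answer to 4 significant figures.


t = 47 hr = 169200 s
Diffusion length = 2*sqrt(D*t)
= 2*sqrt(2.1742e-11 * 169200)
= 3.836e-03 m


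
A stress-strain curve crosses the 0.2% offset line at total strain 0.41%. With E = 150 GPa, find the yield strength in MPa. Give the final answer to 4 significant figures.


Offset strain = 0.002
Elastic strain at yield = total_strain - offset = 4.1e-03 - 0.002 = 2.1e-03
sigma_y = E * elastic_strain = 150000 * 2.1e-03
sigma_y = 315 MPa


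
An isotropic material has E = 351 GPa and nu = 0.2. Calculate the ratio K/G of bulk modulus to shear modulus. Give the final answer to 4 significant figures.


G = E / (2*(1+nu))
G = 351 / (2*(1+0.2)) = 146.25 GPa
K = E / (3*(1-2*nu))
K = 351 / (3*(1-2*0.2)) = 195 GPa
K/G = 195 / 146.25 = 1.333


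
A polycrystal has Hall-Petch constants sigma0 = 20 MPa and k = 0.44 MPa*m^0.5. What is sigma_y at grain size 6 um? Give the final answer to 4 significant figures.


sigma_y = sigma0 + k / sqrt(d)
d = 6 um = 6e-06 m
sigma_y = 20 + 0.44 / sqrt(6e-06)
sigma_y = 199.6 MPa


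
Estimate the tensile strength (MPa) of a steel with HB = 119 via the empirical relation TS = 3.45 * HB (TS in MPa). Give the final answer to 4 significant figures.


TS (MPa) = 3.45 * HB
TS = 3.45 * 119
TS = 410.6 MPa


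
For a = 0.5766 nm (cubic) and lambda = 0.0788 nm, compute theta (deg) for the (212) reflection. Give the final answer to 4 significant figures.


d = a / sqrt(h^2+k^2+l^2)
d = 0.5766 / sqrt(9) = 0.1922 nm
lambda = 2*d*sin(theta)  =>  sin(theta) = lambda / (2*d)
sin(theta) = 0.0788 / (2 * 0.1922) = 0.204995
theta = 11.83 deg


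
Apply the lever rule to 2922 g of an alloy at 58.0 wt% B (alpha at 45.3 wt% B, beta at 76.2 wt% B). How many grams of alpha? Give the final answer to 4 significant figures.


f_alpha = (C_beta - C0) / (C_beta - C_alpha)
f_alpha = (76.2 - 58.0) / (76.2 - 45.3) = 0.588997
m_alpha = f_alpha * m_total = 0.588997 * 2922 = 1721 g


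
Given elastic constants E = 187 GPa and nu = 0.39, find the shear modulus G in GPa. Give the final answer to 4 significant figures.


G = E / (2*(1+nu))
G = 187 / (2*(1+0.39))
G = 67.27 GPa


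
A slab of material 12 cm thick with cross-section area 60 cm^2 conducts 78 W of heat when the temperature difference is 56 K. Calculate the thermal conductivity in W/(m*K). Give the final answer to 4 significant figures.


k = Q*L / (A*dT)
L = 0.12 m, A = 6e-03 m^2
k = 78 * 0.12 / (6e-03 * 56)
k = 27.86 W/(m*K)


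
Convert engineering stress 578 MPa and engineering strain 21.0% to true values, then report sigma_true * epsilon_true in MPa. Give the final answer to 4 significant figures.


sigma_true = sigma_eng * (1 + epsilon_eng)
sigma_true = 578 * (1 + 0.21) = 699.38 MPa
epsilon_true = ln(1 + epsilon_eng)
epsilon_true = ln(1 + 0.21) = 0.19062
sigma_true * epsilon_true = 699.38 * 0.19062 = 133.3 MPa


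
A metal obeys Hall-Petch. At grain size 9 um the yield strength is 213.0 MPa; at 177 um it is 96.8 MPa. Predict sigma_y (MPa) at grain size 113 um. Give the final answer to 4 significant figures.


sigma_y = sigma0 + k / sqrt(d)
1/sqrt(d1) = 1/sqrt(9e-06) = 333.333;  1/sqrt(d2) = 75.1646
k = (sigma1 - sigma2) / (1/sqrt(d1) - 1/sqrt(d2)) = (213.0 - 96.8) / (333.333 - 75.1646) = 0.450093 MPa*m^0.5
sigma0 = sigma1 - k/sqrt(d1) = 213.0 - 0.450093*333.333 = 62.9689 MPa
sigma_y(d3) = 62.9689 + 0.450093 / sqrt(1.13e-04) = 105.3 MPa


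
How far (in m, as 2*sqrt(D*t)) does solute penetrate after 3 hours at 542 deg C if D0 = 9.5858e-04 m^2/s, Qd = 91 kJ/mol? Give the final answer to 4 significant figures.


Step 1: D = D0 * exp(-Qd/(R*T))
T = 815.15 K
D = 9.5858e-04 * exp(-91e3 / (8.314 * 815.15)) = 1.41305e-09 m^2/s
Step 2: L = 2*sqrt(D*t)
t = 3 h = 10800 s
L = 2*sqrt(1.41305e-09 * 10800) = 7.813e-03 m


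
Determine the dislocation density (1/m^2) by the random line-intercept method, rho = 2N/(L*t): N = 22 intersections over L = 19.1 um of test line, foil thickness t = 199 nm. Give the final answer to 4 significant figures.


rho = 2N / (L * t)
L = 19.1 um = 1.91e-05 m, t = 199 nm = 1.99e-07 m
rho = 2 * 22 / (1.91e-05 * 1.99e-07)
rho = 1.158e+13 1/m^2


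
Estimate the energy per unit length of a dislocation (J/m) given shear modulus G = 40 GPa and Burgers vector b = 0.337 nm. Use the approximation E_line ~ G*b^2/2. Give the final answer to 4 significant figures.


E = G*b^2/2
b = 0.337 nm = 3.37e-10 m
G = 40 GPa = 4e+10 Pa
E = 0.5 * 4e+10 * (3.37e-10)^2
E = 2.271e-09 J/m


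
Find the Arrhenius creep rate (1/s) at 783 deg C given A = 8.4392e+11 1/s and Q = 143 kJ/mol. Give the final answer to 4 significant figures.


rate = A * exp(-Q / (R*T))
T = 783 + 273.15 = 1056.15 K
rate = 8.4392e+11 * exp(-143e3 / (8.314 * 1056.15))
rate = 71390 1/s


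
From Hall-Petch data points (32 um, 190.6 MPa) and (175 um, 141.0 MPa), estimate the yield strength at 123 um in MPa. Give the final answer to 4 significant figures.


sigma_y = sigma0 + k / sqrt(d)
1/sqrt(d1) = 1/sqrt(3.2e-05) = 176.777;  1/sqrt(d2) = 75.5929
k = (sigma1 - sigma2) / (1/sqrt(d1) - 1/sqrt(d2)) = (190.6 - 141.0) / (176.777 - 75.5929) = 0.490197 MPa*m^0.5
sigma0 = sigma1 - k/sqrt(d1) = 190.6 - 0.490197*176.777 = 103.945 MPa
sigma_y(d3) = 103.945 + 0.490197 / sqrt(1.23e-04) = 148.1 MPa


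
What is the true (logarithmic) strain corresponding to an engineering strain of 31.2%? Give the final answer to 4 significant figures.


epsilon_true = ln(1 + epsilon_eng)
epsilon_true = ln(1 + 0.312)
epsilon_true = 0.2716


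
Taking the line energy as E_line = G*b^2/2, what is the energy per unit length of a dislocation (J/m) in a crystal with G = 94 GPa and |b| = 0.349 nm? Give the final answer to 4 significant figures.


E = G*b^2/2
b = 0.349 nm = 3.49e-10 m
G = 94 GPa = 9.4e+10 Pa
E = 0.5 * 9.4e+10 * (3.49e-10)^2
E = 5.725e-09 J/m


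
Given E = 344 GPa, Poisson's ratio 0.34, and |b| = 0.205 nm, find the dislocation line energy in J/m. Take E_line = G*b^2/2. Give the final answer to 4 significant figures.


Step 1: G = E / (2*(1+nu))
G = 344 / (2*(1+0.34)) = 128.358 GPa = 1.28358e+11 Pa
Step 2: E_line = G*b^2/2
b = 0.205 nm = 2.05e-10 m
E_line = 0.5 * 1.28358e+11 * (2.05e-10)^2 = 2.697e-09 J/m


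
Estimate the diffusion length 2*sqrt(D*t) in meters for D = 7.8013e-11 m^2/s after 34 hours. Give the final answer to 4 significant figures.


t = 34 hr = 122400 s
Diffusion length = 2*sqrt(D*t)
= 2*sqrt(7.8013e-11 * 122400)
= 6.18e-03 m


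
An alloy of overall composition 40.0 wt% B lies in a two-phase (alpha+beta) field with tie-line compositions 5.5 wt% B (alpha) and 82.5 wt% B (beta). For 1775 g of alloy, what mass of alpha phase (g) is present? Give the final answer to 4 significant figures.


f_alpha = (C_beta - C0) / (C_beta - C_alpha)
f_alpha = (82.5 - 40.0) / (82.5 - 5.5) = 0.551948
m_alpha = f_alpha * m_total = 0.551948 * 1775 = 979.7 g


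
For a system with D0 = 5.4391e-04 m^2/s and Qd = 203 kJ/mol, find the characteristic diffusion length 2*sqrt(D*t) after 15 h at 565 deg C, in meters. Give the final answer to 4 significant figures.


Step 1: D = D0 * exp(-Qd/(R*T))
T = 838.15 K
D = 5.4391e-04 * exp(-203e3 / (8.314 * 838.15)) = 1.21293e-16 m^2/s
Step 2: L = 2*sqrt(D*t)
t = 15 h = 54000 s
L = 2*sqrt(1.21293e-16 * 54000) = 5.119e-06 m


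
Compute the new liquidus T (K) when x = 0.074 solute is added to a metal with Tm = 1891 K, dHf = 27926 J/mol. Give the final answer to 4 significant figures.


dT = R*Tm^2*x / dHf
dT = 8.314 * 1891^2 * 0.074 / 27926
dT = 78.78 K
T_new = 1891 - 78.78 = 1812 K


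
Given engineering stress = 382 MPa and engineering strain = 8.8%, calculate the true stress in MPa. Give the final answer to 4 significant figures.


sigma_true = sigma_eng * (1 + epsilon_eng)
sigma_true = 382 * (1 + 0.088)
sigma_true = 415.6 MPa


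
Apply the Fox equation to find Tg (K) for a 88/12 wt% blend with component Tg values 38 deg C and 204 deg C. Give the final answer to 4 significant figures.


1/Tg = w1/Tg1 + w2/Tg2 (in Kelvin)
Tg1 = 311.15 K, Tg2 = 477.15 K
1/Tg = 0.88/311.15 + 0.12/477.15
Tg = 324.7 K


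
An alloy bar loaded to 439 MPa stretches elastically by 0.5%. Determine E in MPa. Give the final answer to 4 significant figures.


E = sigma / epsilon
epsilon = 0.5% = 5e-03
E = 439 / 5e-03
E = 87800 MPa


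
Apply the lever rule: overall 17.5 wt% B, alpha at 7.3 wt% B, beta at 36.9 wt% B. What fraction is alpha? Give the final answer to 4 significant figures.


f_alpha = (C_beta - C0) / (C_beta - C_alpha)
f_alpha = (36.9 - 17.5) / (36.9 - 7.3)
f_alpha = 0.6554


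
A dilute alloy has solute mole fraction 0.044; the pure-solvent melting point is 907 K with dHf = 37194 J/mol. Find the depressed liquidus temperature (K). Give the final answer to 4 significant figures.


dT = R*Tm^2*x / dHf
dT = 8.314 * 907^2 * 0.044 / 37194
dT = 8.09104 K
T_new = 907 - 8.09104 = 898.9 K


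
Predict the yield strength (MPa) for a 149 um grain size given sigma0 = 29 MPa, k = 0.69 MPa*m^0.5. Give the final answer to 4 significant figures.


sigma_y = sigma0 + k / sqrt(d)
d = 149 um = 1.49e-04 m
sigma_y = 29 + 0.69 / sqrt(1.49e-04)
sigma_y = 85.53 MPa


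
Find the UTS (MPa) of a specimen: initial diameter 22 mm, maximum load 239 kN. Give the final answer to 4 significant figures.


A0 = pi*(d/2)^2 = pi*(22/2)^2 = 380.133 mm^2
UTS = F_max / A0 = 239*1000 / 380.133
UTS = 628.7 MPa


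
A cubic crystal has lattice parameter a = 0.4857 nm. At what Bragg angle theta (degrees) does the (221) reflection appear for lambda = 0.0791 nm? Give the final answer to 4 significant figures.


d = a / sqrt(h^2+k^2+l^2)
d = 0.4857 / sqrt(9) = 0.1619 nm
lambda = 2*d*sin(theta)  =>  sin(theta) = lambda / (2*d)
sin(theta) = 0.0791 / (2 * 0.1619) = 0.244287
theta = 14.14 deg


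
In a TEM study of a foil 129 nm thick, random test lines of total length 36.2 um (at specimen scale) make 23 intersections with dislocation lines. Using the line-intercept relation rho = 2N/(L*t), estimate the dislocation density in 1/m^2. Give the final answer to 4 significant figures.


rho = 2N / (L * t)
L = 36.2 um = 3.62e-05 m, t = 129 nm = 1.29e-07 m
rho = 2 * 23 / (3.62e-05 * 1.29e-07)
rho = 9.851e+12 1/m^2


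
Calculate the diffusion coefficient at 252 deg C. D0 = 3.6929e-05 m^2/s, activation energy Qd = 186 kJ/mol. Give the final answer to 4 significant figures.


D = D0 * exp(-Qd / (R*T))
T = 525.15 K
D = 3.6929e-05 * exp(-186e3 / (8.314 * 525.15))
D = 1.164e-23 m^2/s


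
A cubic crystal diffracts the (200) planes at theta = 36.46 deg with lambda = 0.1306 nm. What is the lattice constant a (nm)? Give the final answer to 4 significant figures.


d = lambda / (2*sin(theta))
d = 0.1306 / (2*sin(36.46 deg))
d = 0.109884 nm
a = d * sqrt(h^2+k^2+l^2) = 0.109884 * sqrt(4)
a = 0.2198 nm


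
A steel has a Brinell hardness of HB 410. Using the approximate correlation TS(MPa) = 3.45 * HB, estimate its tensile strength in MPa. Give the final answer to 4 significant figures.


TS (MPa) = 3.45 * HB
TS = 3.45 * 410
TS = 1415 MPa


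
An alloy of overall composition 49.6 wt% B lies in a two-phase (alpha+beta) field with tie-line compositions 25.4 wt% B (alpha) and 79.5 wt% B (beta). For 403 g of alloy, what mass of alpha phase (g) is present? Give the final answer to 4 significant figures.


f_alpha = (C_beta - C0) / (C_beta - C_alpha)
f_alpha = (79.5 - 49.6) / (79.5 - 25.4) = 0.55268
m_alpha = f_alpha * m_total = 0.55268 * 403 = 222.7 g


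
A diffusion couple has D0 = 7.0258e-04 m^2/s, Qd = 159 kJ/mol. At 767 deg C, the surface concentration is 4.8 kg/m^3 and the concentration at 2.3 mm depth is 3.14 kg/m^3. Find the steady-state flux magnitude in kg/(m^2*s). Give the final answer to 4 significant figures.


Step 1: D = D0 * exp(-Qd/(R*T))
T = 767 + 273.15 = 1040.15 K
D = 7.0258e-04 * exp(-159e3 / (8.314 * 1040.15)) = 7.27254e-12 m^2/s
Step 2: J = D * (C1 - C2) / dx
J = 7.27254e-12 * (4.8 - 3.14) / 2.3e-03
J = 5.249e-09 kg/(m^2*s)


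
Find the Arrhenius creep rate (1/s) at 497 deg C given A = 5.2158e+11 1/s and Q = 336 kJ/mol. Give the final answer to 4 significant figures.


rate = A * exp(-Q / (R*T))
T = 497 + 273.15 = 770.15 K
rate = 5.2158e+11 * exp(-336e3 / (8.314 * 770.15))
rate = 8.465e-12 1/s
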